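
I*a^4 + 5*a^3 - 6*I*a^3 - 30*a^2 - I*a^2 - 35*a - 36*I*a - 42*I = (a - 7)*(a - 6*I)*(a + I)*(I*a + I)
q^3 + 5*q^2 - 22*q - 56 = (q - 4)*(q + 2)*(q + 7)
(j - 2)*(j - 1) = j^2 - 3*j + 2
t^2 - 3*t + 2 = (t - 2)*(t - 1)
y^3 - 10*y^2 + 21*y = y*(y - 7)*(y - 3)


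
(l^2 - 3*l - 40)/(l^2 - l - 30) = (l - 8)/(l - 6)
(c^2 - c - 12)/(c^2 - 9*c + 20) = (c + 3)/(c - 5)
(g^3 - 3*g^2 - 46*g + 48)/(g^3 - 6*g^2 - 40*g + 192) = (g - 1)/(g - 4)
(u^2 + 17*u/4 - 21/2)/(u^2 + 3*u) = (4*u^2 + 17*u - 42)/(4*u*(u + 3))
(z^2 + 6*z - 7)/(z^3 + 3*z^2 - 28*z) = (z - 1)/(z*(z - 4))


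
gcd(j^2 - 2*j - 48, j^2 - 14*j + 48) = j - 8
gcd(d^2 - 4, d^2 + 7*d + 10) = d + 2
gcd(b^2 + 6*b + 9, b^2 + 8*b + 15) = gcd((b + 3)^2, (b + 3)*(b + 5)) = b + 3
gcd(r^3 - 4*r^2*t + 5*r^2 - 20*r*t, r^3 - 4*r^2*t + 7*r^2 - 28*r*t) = r^2 - 4*r*t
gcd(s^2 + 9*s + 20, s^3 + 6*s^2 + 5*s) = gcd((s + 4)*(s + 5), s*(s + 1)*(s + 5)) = s + 5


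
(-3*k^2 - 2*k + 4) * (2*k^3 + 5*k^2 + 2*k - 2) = -6*k^5 - 19*k^4 - 8*k^3 + 22*k^2 + 12*k - 8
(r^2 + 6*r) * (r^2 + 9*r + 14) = r^4 + 15*r^3 + 68*r^2 + 84*r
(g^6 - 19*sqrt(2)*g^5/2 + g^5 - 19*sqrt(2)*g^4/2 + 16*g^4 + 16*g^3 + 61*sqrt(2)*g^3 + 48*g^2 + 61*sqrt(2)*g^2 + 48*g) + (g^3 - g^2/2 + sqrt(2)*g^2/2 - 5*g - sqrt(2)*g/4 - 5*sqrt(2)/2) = g^6 - 19*sqrt(2)*g^5/2 + g^5 - 19*sqrt(2)*g^4/2 + 16*g^4 + 17*g^3 + 61*sqrt(2)*g^3 + 95*g^2/2 + 123*sqrt(2)*g^2/2 - sqrt(2)*g/4 + 43*g - 5*sqrt(2)/2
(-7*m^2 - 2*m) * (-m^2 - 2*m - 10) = 7*m^4 + 16*m^3 + 74*m^2 + 20*m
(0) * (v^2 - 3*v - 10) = 0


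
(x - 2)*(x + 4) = x^2 + 2*x - 8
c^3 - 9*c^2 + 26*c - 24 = (c - 4)*(c - 3)*(c - 2)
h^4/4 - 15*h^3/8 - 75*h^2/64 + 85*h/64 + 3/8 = (h/4 + 1/4)*(h - 8)*(h - 3/4)*(h + 1/4)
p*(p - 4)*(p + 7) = p^3 + 3*p^2 - 28*p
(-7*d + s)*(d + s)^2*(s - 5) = -7*d^3*s + 35*d^3 - 13*d^2*s^2 + 65*d^2*s - 5*d*s^3 + 25*d*s^2 + s^4 - 5*s^3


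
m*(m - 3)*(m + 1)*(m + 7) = m^4 + 5*m^3 - 17*m^2 - 21*m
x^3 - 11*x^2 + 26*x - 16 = (x - 8)*(x - 2)*(x - 1)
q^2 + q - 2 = (q - 1)*(q + 2)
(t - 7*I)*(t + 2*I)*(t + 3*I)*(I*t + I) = I*t^4 + 2*t^3 + I*t^3 + 2*t^2 + 29*I*t^2 - 42*t + 29*I*t - 42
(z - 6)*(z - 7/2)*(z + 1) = z^3 - 17*z^2/2 + 23*z/2 + 21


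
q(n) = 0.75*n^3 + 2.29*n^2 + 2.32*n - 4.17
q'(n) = 2.25*n^2 + 4.58*n + 2.32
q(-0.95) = -4.95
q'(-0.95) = -0.00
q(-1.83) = -5.34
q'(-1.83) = 1.47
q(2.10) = 17.75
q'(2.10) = 21.86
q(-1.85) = -5.37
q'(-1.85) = 1.55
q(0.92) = 0.49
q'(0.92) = 8.44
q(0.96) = 0.83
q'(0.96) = 8.79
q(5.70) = 222.35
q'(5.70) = 101.53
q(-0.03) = -4.24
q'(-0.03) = 2.18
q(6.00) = 254.19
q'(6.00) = 110.80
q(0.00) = -4.17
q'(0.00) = 2.32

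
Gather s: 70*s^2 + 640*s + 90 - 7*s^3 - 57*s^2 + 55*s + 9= -7*s^3 + 13*s^2 + 695*s + 99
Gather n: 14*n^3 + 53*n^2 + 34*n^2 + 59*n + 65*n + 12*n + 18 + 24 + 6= 14*n^3 + 87*n^2 + 136*n + 48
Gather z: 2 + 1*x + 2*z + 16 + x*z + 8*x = 9*x + z*(x + 2) + 18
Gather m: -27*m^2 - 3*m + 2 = -27*m^2 - 3*m + 2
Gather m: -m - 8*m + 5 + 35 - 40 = -9*m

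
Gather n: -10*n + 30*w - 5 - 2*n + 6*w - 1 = -12*n + 36*w - 6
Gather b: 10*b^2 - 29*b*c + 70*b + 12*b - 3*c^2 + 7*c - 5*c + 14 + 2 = 10*b^2 + b*(82 - 29*c) - 3*c^2 + 2*c + 16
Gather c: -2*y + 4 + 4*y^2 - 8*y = 4*y^2 - 10*y + 4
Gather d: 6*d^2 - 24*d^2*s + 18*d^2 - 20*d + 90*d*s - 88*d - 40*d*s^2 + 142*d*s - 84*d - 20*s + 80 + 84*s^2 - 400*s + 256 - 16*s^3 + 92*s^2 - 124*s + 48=d^2*(24 - 24*s) + d*(-40*s^2 + 232*s - 192) - 16*s^3 + 176*s^2 - 544*s + 384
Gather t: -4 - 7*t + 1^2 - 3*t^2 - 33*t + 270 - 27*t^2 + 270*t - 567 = -30*t^2 + 230*t - 300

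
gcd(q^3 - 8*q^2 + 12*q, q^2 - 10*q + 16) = q - 2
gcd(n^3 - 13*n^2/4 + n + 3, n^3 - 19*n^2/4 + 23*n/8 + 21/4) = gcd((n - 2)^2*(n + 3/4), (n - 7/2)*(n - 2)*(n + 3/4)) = n^2 - 5*n/4 - 3/2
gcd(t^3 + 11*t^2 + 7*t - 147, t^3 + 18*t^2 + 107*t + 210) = t + 7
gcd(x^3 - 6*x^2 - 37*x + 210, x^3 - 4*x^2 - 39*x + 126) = x^2 - x - 42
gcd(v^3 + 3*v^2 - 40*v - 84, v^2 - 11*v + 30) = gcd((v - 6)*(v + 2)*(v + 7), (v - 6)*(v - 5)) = v - 6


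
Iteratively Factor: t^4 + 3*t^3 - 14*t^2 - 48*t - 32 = (t + 1)*(t^3 + 2*t^2 - 16*t - 32) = (t + 1)*(t + 4)*(t^2 - 2*t - 8) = (t - 4)*(t + 1)*(t + 4)*(t + 2)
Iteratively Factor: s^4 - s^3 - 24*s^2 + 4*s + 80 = (s + 2)*(s^3 - 3*s^2 - 18*s + 40) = (s - 2)*(s + 2)*(s^2 - s - 20) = (s - 2)*(s + 2)*(s + 4)*(s - 5)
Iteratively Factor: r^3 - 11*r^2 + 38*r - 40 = (r - 5)*(r^2 - 6*r + 8) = (r - 5)*(r - 2)*(r - 4)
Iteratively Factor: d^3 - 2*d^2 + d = (d - 1)*(d^2 - d) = (d - 1)^2*(d)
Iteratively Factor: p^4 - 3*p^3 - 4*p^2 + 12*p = (p + 2)*(p^3 - 5*p^2 + 6*p) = p*(p + 2)*(p^2 - 5*p + 6) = p*(p - 2)*(p + 2)*(p - 3)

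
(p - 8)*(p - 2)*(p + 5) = p^3 - 5*p^2 - 34*p + 80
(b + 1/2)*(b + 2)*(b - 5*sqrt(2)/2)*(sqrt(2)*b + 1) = sqrt(2)*b^4 - 4*b^3 + 5*sqrt(2)*b^3/2 - 10*b^2 - 3*sqrt(2)*b^2/2 - 25*sqrt(2)*b/4 - 4*b - 5*sqrt(2)/2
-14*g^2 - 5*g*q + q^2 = (-7*g + q)*(2*g + q)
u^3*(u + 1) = u^4 + u^3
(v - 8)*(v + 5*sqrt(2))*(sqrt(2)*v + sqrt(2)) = sqrt(2)*v^3 - 7*sqrt(2)*v^2 + 10*v^2 - 70*v - 8*sqrt(2)*v - 80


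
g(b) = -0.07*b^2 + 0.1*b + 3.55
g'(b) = 0.1 - 0.14*b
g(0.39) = 3.58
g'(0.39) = 0.05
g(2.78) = 3.29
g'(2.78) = -0.29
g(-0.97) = 3.39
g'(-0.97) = 0.24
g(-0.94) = 3.39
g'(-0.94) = 0.23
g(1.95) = 3.48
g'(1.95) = -0.17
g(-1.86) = 3.12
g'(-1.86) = 0.36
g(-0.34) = 3.51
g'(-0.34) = 0.15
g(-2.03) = 3.06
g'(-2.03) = 0.38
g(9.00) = -1.22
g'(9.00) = -1.16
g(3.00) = 3.22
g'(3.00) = -0.32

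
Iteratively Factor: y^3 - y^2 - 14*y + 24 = (y - 3)*(y^2 + 2*y - 8) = (y - 3)*(y + 4)*(y - 2)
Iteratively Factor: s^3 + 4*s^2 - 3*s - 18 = (s + 3)*(s^2 + s - 6) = (s - 2)*(s + 3)*(s + 3)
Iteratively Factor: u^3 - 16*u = (u)*(u^2 - 16) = u*(u + 4)*(u - 4)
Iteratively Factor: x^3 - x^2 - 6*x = (x)*(x^2 - x - 6) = x*(x + 2)*(x - 3)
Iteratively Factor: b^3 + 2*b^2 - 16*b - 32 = (b + 2)*(b^2 - 16) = (b - 4)*(b + 2)*(b + 4)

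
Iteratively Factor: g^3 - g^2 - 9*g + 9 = (g + 3)*(g^2 - 4*g + 3) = (g - 1)*(g + 3)*(g - 3)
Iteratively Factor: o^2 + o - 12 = (o - 3)*(o + 4)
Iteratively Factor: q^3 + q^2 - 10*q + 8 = (q - 2)*(q^2 + 3*q - 4) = (q - 2)*(q - 1)*(q + 4)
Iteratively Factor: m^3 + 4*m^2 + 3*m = (m + 1)*(m^2 + 3*m) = (m + 1)*(m + 3)*(m)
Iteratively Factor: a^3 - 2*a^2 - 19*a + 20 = (a - 1)*(a^2 - a - 20) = (a - 5)*(a - 1)*(a + 4)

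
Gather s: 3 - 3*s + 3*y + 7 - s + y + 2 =-4*s + 4*y + 12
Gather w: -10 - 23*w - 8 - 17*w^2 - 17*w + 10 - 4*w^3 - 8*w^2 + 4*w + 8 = -4*w^3 - 25*w^2 - 36*w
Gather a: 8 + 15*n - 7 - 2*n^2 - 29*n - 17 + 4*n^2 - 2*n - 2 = 2*n^2 - 16*n - 18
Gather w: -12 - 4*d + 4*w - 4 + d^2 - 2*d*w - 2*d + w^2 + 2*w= d^2 - 6*d + w^2 + w*(6 - 2*d) - 16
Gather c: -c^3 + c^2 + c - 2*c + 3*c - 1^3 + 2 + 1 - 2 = -c^3 + c^2 + 2*c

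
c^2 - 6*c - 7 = (c - 7)*(c + 1)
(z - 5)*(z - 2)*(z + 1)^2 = z^4 - 5*z^3 - 3*z^2 + 13*z + 10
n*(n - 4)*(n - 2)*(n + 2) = n^4 - 4*n^3 - 4*n^2 + 16*n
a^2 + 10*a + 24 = (a + 4)*(a + 6)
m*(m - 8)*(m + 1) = m^3 - 7*m^2 - 8*m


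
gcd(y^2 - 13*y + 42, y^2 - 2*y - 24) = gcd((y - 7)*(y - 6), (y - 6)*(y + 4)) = y - 6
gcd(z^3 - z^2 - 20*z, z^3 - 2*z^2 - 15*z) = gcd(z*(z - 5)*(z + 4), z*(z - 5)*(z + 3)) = z^2 - 5*z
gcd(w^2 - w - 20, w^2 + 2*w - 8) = w + 4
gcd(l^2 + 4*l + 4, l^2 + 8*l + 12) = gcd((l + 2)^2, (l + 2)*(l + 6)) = l + 2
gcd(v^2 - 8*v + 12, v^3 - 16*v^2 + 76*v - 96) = v^2 - 8*v + 12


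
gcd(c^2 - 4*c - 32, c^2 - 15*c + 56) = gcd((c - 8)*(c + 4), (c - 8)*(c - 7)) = c - 8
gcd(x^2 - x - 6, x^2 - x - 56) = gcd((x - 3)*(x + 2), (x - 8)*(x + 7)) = 1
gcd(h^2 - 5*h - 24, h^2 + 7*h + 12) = h + 3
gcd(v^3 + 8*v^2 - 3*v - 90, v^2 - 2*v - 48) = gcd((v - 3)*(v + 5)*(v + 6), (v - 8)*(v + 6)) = v + 6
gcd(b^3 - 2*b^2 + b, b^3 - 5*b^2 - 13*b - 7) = 1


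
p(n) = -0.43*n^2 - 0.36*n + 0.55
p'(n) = -0.86*n - 0.36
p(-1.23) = 0.34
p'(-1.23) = 0.70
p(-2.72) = -1.65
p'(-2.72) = 1.98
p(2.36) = -2.69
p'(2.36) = -2.39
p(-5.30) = -9.62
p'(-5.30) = 4.20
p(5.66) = -15.26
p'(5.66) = -5.23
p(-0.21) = 0.61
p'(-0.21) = -0.18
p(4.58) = -10.12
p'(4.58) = -4.30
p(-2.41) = -1.08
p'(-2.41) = 1.71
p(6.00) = -17.09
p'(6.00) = -5.52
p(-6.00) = -12.77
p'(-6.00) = 4.80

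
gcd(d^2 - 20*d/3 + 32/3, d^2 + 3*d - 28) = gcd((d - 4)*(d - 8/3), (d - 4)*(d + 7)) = d - 4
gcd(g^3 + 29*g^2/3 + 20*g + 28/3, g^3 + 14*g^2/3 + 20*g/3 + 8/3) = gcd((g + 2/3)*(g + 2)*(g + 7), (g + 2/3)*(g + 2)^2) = g^2 + 8*g/3 + 4/3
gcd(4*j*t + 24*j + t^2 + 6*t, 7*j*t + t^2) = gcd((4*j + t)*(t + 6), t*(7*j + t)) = 1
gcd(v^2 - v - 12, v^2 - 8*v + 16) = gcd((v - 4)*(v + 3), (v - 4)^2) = v - 4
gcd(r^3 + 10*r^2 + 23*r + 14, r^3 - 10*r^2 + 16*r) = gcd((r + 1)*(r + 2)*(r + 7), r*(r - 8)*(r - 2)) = 1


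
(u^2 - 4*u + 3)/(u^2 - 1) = (u - 3)/(u + 1)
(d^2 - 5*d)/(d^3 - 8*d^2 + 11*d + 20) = d/(d^2 - 3*d - 4)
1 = 1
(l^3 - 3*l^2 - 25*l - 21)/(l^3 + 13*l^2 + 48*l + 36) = (l^2 - 4*l - 21)/(l^2 + 12*l + 36)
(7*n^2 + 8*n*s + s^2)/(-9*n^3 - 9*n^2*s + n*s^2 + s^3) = (7*n + s)/(-9*n^2 + s^2)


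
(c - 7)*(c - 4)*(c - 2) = c^3 - 13*c^2 + 50*c - 56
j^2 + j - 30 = (j - 5)*(j + 6)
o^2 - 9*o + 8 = (o - 8)*(o - 1)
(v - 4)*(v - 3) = v^2 - 7*v + 12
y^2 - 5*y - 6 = (y - 6)*(y + 1)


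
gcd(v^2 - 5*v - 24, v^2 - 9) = v + 3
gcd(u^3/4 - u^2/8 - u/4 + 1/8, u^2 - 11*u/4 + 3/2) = 1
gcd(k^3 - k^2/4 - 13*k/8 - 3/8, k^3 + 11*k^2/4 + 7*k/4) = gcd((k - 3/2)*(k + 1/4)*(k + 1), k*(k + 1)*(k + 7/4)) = k + 1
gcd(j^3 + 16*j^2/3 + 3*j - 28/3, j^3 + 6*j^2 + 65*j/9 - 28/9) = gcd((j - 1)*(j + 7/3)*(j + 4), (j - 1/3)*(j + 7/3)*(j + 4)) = j^2 + 19*j/3 + 28/3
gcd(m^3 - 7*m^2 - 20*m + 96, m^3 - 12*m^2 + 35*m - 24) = m^2 - 11*m + 24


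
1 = 1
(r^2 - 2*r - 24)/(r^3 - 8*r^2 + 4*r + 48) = (r + 4)/(r^2 - 2*r - 8)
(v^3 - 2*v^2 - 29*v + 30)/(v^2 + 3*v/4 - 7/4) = 4*(v^2 - v - 30)/(4*v + 7)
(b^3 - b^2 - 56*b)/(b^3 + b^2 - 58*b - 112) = b/(b + 2)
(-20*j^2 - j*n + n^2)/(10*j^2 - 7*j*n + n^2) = (-4*j - n)/(2*j - n)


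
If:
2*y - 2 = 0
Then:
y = 1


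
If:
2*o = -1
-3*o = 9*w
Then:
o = -1/2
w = 1/6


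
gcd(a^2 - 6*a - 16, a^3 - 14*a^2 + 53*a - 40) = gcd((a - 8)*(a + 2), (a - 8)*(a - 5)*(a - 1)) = a - 8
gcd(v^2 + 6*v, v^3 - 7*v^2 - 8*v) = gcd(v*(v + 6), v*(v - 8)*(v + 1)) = v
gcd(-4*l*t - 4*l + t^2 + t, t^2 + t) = t + 1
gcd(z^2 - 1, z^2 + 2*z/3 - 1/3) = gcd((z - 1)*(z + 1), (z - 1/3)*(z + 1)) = z + 1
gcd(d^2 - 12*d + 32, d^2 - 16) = d - 4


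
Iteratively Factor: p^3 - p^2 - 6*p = (p + 2)*(p^2 - 3*p) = (p - 3)*(p + 2)*(p)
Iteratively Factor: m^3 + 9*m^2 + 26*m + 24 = (m + 3)*(m^2 + 6*m + 8) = (m + 2)*(m + 3)*(m + 4)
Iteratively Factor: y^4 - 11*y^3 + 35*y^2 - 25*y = (y - 5)*(y^3 - 6*y^2 + 5*y) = (y - 5)*(y - 1)*(y^2 - 5*y) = (y - 5)^2*(y - 1)*(y)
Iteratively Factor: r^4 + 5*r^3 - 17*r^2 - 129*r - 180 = (r + 3)*(r^3 + 2*r^2 - 23*r - 60) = (r - 5)*(r + 3)*(r^2 + 7*r + 12) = (r - 5)*(r + 3)*(r + 4)*(r + 3)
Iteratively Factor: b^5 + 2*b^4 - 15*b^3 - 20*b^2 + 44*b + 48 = (b + 1)*(b^4 + b^3 - 16*b^2 - 4*b + 48) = (b - 3)*(b + 1)*(b^3 + 4*b^2 - 4*b - 16) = (b - 3)*(b + 1)*(b + 2)*(b^2 + 2*b - 8) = (b - 3)*(b + 1)*(b + 2)*(b + 4)*(b - 2)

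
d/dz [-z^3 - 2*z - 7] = -3*z^2 - 2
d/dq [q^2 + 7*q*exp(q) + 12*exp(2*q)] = 7*q*exp(q) + 2*q + 24*exp(2*q) + 7*exp(q)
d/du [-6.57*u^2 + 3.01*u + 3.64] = 3.01 - 13.14*u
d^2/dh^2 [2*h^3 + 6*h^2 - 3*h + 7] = 12*h + 12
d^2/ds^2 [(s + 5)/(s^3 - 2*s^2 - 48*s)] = 2*(3*s^5 + 24*s^4 - 28*s^3 - 660*s^2 + 1440*s + 11520)/(s^3*(s^6 - 6*s^5 - 132*s^4 + 568*s^3 + 6336*s^2 - 13824*s - 110592))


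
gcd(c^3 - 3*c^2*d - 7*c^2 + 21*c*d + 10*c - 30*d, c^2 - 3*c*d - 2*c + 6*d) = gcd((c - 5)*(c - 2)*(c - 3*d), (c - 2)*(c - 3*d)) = c^2 - 3*c*d - 2*c + 6*d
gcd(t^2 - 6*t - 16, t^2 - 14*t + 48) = t - 8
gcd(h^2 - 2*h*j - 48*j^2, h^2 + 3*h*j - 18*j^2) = h + 6*j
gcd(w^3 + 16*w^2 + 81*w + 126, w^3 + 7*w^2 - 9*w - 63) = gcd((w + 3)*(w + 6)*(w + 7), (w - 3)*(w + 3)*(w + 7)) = w^2 + 10*w + 21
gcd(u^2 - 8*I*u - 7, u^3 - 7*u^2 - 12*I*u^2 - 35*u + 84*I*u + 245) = u - 7*I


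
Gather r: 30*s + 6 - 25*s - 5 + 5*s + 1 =10*s + 2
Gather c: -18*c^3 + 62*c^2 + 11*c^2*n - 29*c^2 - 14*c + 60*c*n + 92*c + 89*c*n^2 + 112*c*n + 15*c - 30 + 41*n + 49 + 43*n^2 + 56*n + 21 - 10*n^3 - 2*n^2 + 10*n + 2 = -18*c^3 + c^2*(11*n + 33) + c*(89*n^2 + 172*n + 93) - 10*n^3 + 41*n^2 + 107*n + 42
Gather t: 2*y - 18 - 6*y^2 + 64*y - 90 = -6*y^2 + 66*y - 108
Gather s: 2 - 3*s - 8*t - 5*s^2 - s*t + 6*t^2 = -5*s^2 + s*(-t - 3) + 6*t^2 - 8*t + 2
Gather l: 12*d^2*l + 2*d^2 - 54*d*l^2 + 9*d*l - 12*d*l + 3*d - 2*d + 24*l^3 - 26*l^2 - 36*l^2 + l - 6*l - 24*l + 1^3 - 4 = 2*d^2 + d + 24*l^3 + l^2*(-54*d - 62) + l*(12*d^2 - 3*d - 29) - 3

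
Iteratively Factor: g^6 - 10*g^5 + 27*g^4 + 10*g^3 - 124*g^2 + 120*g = (g - 5)*(g^5 - 5*g^4 + 2*g^3 + 20*g^2 - 24*g) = (g - 5)*(g + 2)*(g^4 - 7*g^3 + 16*g^2 - 12*g) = g*(g - 5)*(g + 2)*(g^3 - 7*g^2 + 16*g - 12) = g*(g - 5)*(g - 2)*(g + 2)*(g^2 - 5*g + 6) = g*(g - 5)*(g - 2)^2*(g + 2)*(g - 3)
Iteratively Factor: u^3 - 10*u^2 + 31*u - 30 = (u - 5)*(u^2 - 5*u + 6) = (u - 5)*(u - 2)*(u - 3)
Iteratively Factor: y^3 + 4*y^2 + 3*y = (y + 1)*(y^2 + 3*y) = y*(y + 1)*(y + 3)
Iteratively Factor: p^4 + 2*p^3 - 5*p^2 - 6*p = (p + 3)*(p^3 - p^2 - 2*p) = (p + 1)*(p + 3)*(p^2 - 2*p) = (p - 2)*(p + 1)*(p + 3)*(p)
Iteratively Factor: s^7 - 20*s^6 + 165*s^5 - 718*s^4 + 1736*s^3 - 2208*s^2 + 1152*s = (s - 4)*(s^6 - 16*s^5 + 101*s^4 - 314*s^3 + 480*s^2 - 288*s) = (s - 4)^2*(s^5 - 12*s^4 + 53*s^3 - 102*s^2 + 72*s) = (s - 4)^2*(s - 2)*(s^4 - 10*s^3 + 33*s^2 - 36*s) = s*(s - 4)^2*(s - 2)*(s^3 - 10*s^2 + 33*s - 36) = s*(s - 4)^2*(s - 3)*(s - 2)*(s^2 - 7*s + 12) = s*(s - 4)^2*(s - 3)^2*(s - 2)*(s - 4)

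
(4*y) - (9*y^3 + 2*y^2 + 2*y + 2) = -9*y^3 - 2*y^2 + 2*y - 2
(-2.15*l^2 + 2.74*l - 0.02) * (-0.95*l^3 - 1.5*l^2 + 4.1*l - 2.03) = 2.0425*l^5 + 0.621999999999999*l^4 - 12.906*l^3 + 15.6285*l^2 - 5.6442*l + 0.0406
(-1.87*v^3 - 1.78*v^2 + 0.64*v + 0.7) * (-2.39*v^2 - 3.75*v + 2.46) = 4.4693*v^5 + 11.2667*v^4 + 0.5452*v^3 - 8.4518*v^2 - 1.0506*v + 1.722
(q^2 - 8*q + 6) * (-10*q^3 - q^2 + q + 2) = -10*q^5 + 79*q^4 - 51*q^3 - 12*q^2 - 10*q + 12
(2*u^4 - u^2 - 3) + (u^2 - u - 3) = 2*u^4 - u - 6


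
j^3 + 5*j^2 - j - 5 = (j - 1)*(j + 1)*(j + 5)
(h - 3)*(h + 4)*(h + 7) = h^3 + 8*h^2 - 5*h - 84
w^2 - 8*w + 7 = (w - 7)*(w - 1)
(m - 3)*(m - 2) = m^2 - 5*m + 6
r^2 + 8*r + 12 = (r + 2)*(r + 6)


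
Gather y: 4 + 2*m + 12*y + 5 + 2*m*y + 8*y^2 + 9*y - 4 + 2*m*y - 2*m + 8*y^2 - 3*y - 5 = 16*y^2 + y*(4*m + 18)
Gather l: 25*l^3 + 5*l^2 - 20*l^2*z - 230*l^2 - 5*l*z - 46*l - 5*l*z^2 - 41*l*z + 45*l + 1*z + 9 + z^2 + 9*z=25*l^3 + l^2*(-20*z - 225) + l*(-5*z^2 - 46*z - 1) + z^2 + 10*z + 9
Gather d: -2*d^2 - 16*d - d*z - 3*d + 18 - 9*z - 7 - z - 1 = -2*d^2 + d*(-z - 19) - 10*z + 10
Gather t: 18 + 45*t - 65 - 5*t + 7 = 40*t - 40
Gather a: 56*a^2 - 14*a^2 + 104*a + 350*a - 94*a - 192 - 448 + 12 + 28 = 42*a^2 + 360*a - 600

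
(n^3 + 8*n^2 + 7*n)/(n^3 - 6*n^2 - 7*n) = (n + 7)/(n - 7)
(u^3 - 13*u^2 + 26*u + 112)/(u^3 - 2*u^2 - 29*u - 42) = (u - 8)/(u + 3)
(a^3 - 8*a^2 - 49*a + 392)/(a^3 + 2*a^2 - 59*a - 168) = (a - 7)/(a + 3)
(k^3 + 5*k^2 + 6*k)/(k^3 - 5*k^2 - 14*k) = (k + 3)/(k - 7)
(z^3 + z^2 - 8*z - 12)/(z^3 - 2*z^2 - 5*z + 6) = (z + 2)/(z - 1)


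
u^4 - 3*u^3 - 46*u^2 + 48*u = u*(u - 8)*(u - 1)*(u + 6)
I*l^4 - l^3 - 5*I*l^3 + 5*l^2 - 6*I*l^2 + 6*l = l*(l - 6)*(l + I)*(I*l + I)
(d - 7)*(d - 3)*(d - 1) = d^3 - 11*d^2 + 31*d - 21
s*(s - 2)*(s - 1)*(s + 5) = s^4 + 2*s^3 - 13*s^2 + 10*s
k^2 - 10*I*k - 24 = (k - 6*I)*(k - 4*I)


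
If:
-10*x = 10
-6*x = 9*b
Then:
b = 2/3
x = -1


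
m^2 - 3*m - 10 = (m - 5)*(m + 2)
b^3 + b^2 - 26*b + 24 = (b - 4)*(b - 1)*(b + 6)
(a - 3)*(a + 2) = a^2 - a - 6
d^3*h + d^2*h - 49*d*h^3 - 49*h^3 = (d - 7*h)*(d + 7*h)*(d*h + h)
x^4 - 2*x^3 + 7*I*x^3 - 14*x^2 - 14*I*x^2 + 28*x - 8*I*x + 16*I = (x - 2)*(x + I)*(x + 2*I)*(x + 4*I)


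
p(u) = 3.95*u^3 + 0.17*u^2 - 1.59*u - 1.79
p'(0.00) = -1.59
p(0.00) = -1.79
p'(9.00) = 961.32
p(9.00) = 2877.22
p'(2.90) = 99.05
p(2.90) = 91.37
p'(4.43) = 232.47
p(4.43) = 337.91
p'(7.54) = 674.67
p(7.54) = 1689.10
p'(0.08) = -1.49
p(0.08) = -1.91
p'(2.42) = 68.63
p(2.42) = 51.34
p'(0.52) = 1.79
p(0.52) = -2.02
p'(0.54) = 2.05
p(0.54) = -1.98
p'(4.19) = 207.87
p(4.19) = 285.09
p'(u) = 11.85*u^2 + 0.34*u - 1.59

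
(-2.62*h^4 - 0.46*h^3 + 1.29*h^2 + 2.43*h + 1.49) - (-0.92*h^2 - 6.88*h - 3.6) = -2.62*h^4 - 0.46*h^3 + 2.21*h^2 + 9.31*h + 5.09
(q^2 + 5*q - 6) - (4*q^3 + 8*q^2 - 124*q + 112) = -4*q^3 - 7*q^2 + 129*q - 118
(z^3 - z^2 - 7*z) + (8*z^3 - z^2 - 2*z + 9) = 9*z^3 - 2*z^2 - 9*z + 9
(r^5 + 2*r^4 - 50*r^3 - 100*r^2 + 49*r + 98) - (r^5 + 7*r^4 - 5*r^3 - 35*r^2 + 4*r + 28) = -5*r^4 - 45*r^3 - 65*r^2 + 45*r + 70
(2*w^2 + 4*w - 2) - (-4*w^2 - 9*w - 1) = 6*w^2 + 13*w - 1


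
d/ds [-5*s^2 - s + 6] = -10*s - 1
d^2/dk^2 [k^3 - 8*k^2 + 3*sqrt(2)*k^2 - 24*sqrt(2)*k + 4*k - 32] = 6*k - 16 + 6*sqrt(2)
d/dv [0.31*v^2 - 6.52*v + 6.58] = 0.62*v - 6.52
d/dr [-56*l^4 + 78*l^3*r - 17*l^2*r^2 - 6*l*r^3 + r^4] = 78*l^3 - 34*l^2*r - 18*l*r^2 + 4*r^3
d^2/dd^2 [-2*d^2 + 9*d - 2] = -4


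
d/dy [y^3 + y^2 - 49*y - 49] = 3*y^2 + 2*y - 49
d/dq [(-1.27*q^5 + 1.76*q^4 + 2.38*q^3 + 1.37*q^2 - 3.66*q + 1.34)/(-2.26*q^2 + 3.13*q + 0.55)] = (8.6106*q^6 - 23.8556*q^5 + 7.6551*q^4 + 18.7708*q^3 - 0.0564999999999998*q^2 + 7.5638*q - 6.2072)/(5.1076*q^4 - 14.1476*q^3 + 7.3109*q^2 + 3.443*q + 0.3025)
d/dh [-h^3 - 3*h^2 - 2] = 3*h*(-h - 2)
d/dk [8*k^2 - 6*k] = 16*k - 6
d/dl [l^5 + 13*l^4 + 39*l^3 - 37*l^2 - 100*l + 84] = 5*l^4 + 52*l^3 + 117*l^2 - 74*l - 100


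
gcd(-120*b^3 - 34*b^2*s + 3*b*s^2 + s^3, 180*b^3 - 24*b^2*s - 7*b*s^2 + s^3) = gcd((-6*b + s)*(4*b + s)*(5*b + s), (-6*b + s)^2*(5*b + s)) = -30*b^2 - b*s + s^2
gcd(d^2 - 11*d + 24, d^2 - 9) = d - 3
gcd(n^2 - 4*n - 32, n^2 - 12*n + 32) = n - 8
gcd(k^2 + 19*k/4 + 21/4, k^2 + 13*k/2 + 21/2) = k + 3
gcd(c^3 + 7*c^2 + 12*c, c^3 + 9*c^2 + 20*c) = c^2 + 4*c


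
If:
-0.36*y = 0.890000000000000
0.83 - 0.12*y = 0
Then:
No Solution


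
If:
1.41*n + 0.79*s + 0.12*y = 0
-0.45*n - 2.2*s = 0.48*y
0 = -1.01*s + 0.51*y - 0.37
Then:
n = 0.02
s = -0.11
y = 0.50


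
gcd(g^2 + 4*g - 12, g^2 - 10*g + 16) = g - 2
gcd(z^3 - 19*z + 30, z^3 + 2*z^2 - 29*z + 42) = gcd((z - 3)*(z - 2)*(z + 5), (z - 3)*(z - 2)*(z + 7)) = z^2 - 5*z + 6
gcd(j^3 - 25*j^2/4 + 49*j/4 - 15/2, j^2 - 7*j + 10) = j - 2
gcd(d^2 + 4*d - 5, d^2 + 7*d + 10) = d + 5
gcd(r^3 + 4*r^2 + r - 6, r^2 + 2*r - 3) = r^2 + 2*r - 3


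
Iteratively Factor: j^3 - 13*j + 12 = (j - 3)*(j^2 + 3*j - 4) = (j - 3)*(j - 1)*(j + 4)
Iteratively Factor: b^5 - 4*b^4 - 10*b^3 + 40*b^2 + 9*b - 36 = (b - 4)*(b^4 - 10*b^2 + 9) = (b - 4)*(b - 1)*(b^3 + b^2 - 9*b - 9) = (b - 4)*(b - 3)*(b - 1)*(b^2 + 4*b + 3) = (b - 4)*(b - 3)*(b - 1)*(b + 1)*(b + 3)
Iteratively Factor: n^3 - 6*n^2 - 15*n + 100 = (n - 5)*(n^2 - n - 20) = (n - 5)^2*(n + 4)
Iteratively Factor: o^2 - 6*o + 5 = (o - 5)*(o - 1)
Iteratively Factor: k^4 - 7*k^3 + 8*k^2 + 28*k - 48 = (k + 2)*(k^3 - 9*k^2 + 26*k - 24) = (k - 4)*(k + 2)*(k^2 - 5*k + 6) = (k - 4)*(k - 3)*(k + 2)*(k - 2)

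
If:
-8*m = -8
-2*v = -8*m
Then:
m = 1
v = 4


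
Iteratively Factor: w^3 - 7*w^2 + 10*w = (w - 2)*(w^2 - 5*w) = w*(w - 2)*(w - 5)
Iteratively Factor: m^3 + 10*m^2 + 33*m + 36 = (m + 4)*(m^2 + 6*m + 9) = (m + 3)*(m + 4)*(m + 3)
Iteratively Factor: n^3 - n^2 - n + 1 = (n + 1)*(n^2 - 2*n + 1) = (n - 1)*(n + 1)*(n - 1)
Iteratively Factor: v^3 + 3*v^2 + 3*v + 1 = (v + 1)*(v^2 + 2*v + 1) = (v + 1)^2*(v + 1)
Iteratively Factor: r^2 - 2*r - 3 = (r + 1)*(r - 3)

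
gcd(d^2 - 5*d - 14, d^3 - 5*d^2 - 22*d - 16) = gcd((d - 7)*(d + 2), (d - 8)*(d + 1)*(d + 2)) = d + 2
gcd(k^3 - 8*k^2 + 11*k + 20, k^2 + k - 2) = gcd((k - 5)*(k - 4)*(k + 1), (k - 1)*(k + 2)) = 1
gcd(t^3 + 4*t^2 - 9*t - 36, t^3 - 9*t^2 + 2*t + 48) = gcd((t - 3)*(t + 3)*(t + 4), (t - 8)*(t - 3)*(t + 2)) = t - 3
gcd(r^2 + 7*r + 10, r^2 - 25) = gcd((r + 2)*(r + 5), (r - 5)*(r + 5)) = r + 5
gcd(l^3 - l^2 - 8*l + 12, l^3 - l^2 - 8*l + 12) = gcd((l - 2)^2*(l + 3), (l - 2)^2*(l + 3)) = l^3 - l^2 - 8*l + 12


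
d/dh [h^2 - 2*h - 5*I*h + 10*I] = 2*h - 2 - 5*I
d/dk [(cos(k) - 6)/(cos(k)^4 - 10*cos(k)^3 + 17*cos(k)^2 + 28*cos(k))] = (3*cos(k)^4 - 44*cos(k)^3 + 197*cos(k)^2 - 204*cos(k) - 168)*sin(k)/((cos(k) - 7)^2*(cos(k) - 4)^2*(cos(k) + 1)^2*cos(k)^2)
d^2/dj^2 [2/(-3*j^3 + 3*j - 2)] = 36*(j*(3*j^3 - 3*j + 2) - (3*j^2 - 1)^2)/(3*j^3 - 3*j + 2)^3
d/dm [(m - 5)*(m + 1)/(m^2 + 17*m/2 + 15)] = 10*(5*m^2 + 16*m - 7)/(4*m^4 + 68*m^3 + 409*m^2 + 1020*m + 900)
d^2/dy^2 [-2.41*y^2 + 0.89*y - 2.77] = -4.82000000000000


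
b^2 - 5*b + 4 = (b - 4)*(b - 1)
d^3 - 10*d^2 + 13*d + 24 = (d - 8)*(d - 3)*(d + 1)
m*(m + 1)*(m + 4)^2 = m^4 + 9*m^3 + 24*m^2 + 16*m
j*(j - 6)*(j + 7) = j^3 + j^2 - 42*j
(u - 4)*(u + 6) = u^2 + 2*u - 24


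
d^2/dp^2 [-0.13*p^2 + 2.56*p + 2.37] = -0.260000000000000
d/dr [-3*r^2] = -6*r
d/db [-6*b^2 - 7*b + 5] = -12*b - 7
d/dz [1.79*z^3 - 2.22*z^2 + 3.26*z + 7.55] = 5.37*z^2 - 4.44*z + 3.26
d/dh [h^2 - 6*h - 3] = 2*h - 6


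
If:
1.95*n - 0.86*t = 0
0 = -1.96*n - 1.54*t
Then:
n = 0.00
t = 0.00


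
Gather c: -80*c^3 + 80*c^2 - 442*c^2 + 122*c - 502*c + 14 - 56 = -80*c^3 - 362*c^2 - 380*c - 42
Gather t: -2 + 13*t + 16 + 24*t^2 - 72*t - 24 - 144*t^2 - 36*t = -120*t^2 - 95*t - 10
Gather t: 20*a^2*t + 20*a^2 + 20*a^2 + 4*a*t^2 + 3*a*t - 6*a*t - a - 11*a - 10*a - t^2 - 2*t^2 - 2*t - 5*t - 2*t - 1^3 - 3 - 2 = 40*a^2 - 22*a + t^2*(4*a - 3) + t*(20*a^2 - 3*a - 9) - 6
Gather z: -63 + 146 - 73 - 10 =0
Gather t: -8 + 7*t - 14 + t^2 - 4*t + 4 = t^2 + 3*t - 18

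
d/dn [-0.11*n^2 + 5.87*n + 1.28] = 5.87 - 0.22*n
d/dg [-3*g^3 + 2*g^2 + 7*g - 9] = -9*g^2 + 4*g + 7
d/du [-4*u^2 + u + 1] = 1 - 8*u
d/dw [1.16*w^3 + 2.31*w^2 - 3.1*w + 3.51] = 3.48*w^2 + 4.62*w - 3.1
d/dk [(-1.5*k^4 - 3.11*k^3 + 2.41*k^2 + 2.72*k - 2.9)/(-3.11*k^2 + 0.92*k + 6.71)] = (9.33*k^5 + 5.5321*k^4 - 45.9824*k^3 - 51.9279*k^2 + 14.3042*k + 20.9192)/(9.6721*k^4 - 5.7224*k^3 - 40.8898*k^2 + 12.3464*k + 45.0241)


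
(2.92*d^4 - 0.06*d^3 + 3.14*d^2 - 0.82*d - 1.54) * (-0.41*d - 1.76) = -1.1972*d^5 - 5.1146*d^4 - 1.1818*d^3 - 5.1902*d^2 + 2.0746*d + 2.7104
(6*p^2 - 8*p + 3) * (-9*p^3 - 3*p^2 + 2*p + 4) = -54*p^5 + 54*p^4 + 9*p^3 - p^2 - 26*p + 12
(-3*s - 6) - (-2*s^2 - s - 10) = 2*s^2 - 2*s + 4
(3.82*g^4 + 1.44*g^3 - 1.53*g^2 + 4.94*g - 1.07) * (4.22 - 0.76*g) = -2.9032*g^5 + 15.026*g^4 + 7.2396*g^3 - 10.211*g^2 + 21.66*g - 4.5154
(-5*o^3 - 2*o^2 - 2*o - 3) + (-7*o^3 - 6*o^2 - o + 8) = -12*o^3 - 8*o^2 - 3*o + 5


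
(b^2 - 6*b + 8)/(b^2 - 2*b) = (b - 4)/b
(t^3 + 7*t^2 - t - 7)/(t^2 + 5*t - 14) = (t^2 - 1)/(t - 2)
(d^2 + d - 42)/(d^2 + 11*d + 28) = (d - 6)/(d + 4)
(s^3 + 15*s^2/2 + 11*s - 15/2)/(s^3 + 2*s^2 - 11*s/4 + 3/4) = 2*(s + 5)/(2*s - 1)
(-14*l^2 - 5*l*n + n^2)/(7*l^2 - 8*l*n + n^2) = (-2*l - n)/(l - n)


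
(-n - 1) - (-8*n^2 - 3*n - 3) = 8*n^2 + 2*n + 2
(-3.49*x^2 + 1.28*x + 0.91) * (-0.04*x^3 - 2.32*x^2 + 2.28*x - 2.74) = 0.1396*x^5 + 8.0456*x^4 - 10.9632*x^3 + 10.3698*x^2 - 1.4324*x - 2.4934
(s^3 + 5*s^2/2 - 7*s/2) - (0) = s^3 + 5*s^2/2 - 7*s/2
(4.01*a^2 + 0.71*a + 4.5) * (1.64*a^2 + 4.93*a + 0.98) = 6.5764*a^4 + 20.9337*a^3 + 14.8101*a^2 + 22.8808*a + 4.41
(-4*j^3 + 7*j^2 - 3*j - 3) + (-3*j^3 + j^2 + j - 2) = -7*j^3 + 8*j^2 - 2*j - 5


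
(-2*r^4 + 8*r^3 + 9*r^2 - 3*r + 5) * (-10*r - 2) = 20*r^5 - 76*r^4 - 106*r^3 + 12*r^2 - 44*r - 10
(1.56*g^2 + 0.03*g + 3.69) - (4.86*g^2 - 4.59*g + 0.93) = -3.3*g^2 + 4.62*g + 2.76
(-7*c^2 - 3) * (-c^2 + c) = 7*c^4 - 7*c^3 + 3*c^2 - 3*c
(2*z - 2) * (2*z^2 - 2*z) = 4*z^3 - 8*z^2 + 4*z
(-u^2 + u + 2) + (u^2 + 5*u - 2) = 6*u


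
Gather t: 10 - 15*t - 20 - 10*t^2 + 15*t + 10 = -10*t^2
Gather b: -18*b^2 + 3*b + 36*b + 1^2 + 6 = -18*b^2 + 39*b + 7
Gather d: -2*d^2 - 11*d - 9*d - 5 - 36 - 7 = -2*d^2 - 20*d - 48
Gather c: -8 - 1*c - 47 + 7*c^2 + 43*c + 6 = 7*c^2 + 42*c - 49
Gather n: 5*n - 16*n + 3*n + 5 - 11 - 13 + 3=-8*n - 16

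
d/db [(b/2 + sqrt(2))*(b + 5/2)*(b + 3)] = 3*b^2/2 + 2*sqrt(2)*b + 11*b/2 + 15/4 + 11*sqrt(2)/2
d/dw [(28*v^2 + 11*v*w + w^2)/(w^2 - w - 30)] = ((-11*v - 2*w)*(-w^2 + w + 30) - (2*w - 1)*(28*v^2 + 11*v*w + w^2))/(-w^2 + w + 30)^2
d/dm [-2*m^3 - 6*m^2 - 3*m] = -6*m^2 - 12*m - 3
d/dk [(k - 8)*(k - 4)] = 2*k - 12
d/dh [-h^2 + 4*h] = 4 - 2*h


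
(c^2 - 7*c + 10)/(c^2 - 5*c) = (c - 2)/c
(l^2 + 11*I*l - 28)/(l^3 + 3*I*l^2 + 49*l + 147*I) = (l + 4*I)/(l^2 - 4*I*l + 21)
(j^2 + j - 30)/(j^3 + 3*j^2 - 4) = (j^2 + j - 30)/(j^3 + 3*j^2 - 4)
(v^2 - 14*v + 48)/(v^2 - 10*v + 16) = (v - 6)/(v - 2)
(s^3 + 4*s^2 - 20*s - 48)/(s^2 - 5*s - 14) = (s^2 + 2*s - 24)/(s - 7)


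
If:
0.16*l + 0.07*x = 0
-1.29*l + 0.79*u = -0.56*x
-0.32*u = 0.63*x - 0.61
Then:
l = -1.53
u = -4.97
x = 3.49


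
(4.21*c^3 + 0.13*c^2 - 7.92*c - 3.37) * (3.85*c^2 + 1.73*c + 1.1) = 16.2085*c^5 + 7.7838*c^4 - 25.6361*c^3 - 26.5331*c^2 - 14.5421*c - 3.707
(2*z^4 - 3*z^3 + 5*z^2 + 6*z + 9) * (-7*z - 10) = -14*z^5 + z^4 - 5*z^3 - 92*z^2 - 123*z - 90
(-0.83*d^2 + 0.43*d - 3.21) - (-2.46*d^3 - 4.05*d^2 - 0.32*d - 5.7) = 2.46*d^3 + 3.22*d^2 + 0.75*d + 2.49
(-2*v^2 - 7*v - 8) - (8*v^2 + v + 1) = -10*v^2 - 8*v - 9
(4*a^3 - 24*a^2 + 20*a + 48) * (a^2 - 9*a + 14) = 4*a^5 - 60*a^4 + 292*a^3 - 468*a^2 - 152*a + 672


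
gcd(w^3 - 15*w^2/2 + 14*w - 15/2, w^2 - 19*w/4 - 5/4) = w - 5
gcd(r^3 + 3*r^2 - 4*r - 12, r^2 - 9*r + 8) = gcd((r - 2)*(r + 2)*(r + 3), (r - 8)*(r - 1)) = 1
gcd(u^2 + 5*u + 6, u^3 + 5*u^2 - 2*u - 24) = u + 3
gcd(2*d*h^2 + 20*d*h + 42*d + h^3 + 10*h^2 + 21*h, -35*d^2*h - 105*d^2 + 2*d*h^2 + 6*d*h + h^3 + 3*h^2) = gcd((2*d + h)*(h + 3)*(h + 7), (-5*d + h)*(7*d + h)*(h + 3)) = h + 3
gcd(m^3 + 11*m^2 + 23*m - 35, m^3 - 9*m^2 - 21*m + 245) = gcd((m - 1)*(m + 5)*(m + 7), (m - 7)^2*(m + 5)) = m + 5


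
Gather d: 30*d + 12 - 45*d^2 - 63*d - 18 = -45*d^2 - 33*d - 6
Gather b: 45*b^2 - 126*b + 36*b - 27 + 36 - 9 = 45*b^2 - 90*b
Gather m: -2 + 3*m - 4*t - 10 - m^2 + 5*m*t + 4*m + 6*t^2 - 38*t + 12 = -m^2 + m*(5*t + 7) + 6*t^2 - 42*t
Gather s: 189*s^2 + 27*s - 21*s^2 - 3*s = 168*s^2 + 24*s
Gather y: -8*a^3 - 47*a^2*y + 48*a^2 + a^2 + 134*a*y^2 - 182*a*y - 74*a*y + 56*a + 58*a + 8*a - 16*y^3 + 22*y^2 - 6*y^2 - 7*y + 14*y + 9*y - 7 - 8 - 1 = -8*a^3 + 49*a^2 + 122*a - 16*y^3 + y^2*(134*a + 16) + y*(-47*a^2 - 256*a + 16) - 16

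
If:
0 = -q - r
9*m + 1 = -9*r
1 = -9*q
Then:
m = -2/9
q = -1/9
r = 1/9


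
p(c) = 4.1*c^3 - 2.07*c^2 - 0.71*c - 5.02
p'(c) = 12.3*c^2 - 4.14*c - 0.71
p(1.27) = -0.86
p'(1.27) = 13.87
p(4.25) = 269.31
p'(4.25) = 203.86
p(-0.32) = -5.14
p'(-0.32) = 1.87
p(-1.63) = -27.12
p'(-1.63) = 38.72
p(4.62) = 351.82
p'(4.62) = 242.70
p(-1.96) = -42.45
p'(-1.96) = 54.66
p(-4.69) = -470.19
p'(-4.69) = 289.26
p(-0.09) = -4.98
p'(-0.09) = -0.24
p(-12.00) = -7379.38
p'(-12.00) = 1820.17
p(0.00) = -5.02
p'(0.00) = -0.71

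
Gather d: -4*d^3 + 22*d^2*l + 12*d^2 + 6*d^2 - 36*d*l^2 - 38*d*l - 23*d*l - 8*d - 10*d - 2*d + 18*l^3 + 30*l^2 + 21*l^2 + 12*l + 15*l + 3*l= -4*d^3 + d^2*(22*l + 18) + d*(-36*l^2 - 61*l - 20) + 18*l^3 + 51*l^2 + 30*l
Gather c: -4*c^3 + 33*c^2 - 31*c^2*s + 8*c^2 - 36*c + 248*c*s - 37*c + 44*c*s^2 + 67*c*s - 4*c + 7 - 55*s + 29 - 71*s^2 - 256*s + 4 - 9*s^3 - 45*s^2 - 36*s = -4*c^3 + c^2*(41 - 31*s) + c*(44*s^2 + 315*s - 77) - 9*s^3 - 116*s^2 - 347*s + 40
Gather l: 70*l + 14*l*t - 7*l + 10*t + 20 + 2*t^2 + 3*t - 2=l*(14*t + 63) + 2*t^2 + 13*t + 18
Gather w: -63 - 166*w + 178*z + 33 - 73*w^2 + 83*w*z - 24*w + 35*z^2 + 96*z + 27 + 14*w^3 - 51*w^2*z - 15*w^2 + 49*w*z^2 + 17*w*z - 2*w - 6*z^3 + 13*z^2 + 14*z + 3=14*w^3 + w^2*(-51*z - 88) + w*(49*z^2 + 100*z - 192) - 6*z^3 + 48*z^2 + 288*z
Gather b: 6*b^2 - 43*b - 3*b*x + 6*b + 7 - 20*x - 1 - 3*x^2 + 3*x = 6*b^2 + b*(-3*x - 37) - 3*x^2 - 17*x + 6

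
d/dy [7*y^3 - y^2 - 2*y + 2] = 21*y^2 - 2*y - 2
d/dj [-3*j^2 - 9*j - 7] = -6*j - 9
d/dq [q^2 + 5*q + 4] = 2*q + 5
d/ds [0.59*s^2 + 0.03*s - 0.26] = 1.18*s + 0.03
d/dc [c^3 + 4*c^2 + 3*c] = 3*c^2 + 8*c + 3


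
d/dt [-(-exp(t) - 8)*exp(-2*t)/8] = (-exp(t) - 16)*exp(-2*t)/8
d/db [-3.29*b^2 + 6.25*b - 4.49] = 6.25 - 6.58*b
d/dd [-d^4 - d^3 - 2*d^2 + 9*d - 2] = -4*d^3 - 3*d^2 - 4*d + 9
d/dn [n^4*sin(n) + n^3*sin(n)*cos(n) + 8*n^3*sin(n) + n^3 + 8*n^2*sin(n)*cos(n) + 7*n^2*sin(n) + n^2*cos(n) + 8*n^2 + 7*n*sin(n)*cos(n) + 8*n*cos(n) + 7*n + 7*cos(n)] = n^4*cos(n) + 4*n^3*sin(n) + 8*n^3*cos(n) + n^3*cos(2*n) + 23*n^2*sin(n) + 3*n^2*sin(2*n)/2 + 7*n^2*cos(n) + 8*n^2*cos(2*n) + 3*n^2 + 6*n*sin(n) + 8*n*sin(2*n) + 2*n*cos(n) + 7*n*cos(2*n) + 16*n - 7*sin(n) + 7*sin(2*n)/2 + 8*cos(n) + 7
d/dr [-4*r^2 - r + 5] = -8*r - 1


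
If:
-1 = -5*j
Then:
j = 1/5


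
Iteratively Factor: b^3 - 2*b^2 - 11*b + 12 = (b + 3)*(b^2 - 5*b + 4) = (b - 1)*(b + 3)*(b - 4)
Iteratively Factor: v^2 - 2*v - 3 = (v - 3)*(v + 1)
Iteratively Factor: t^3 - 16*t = (t - 4)*(t^2 + 4*t) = (t - 4)*(t + 4)*(t)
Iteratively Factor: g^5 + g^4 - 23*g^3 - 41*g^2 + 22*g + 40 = (g + 1)*(g^4 - 23*g^2 - 18*g + 40) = (g - 5)*(g + 1)*(g^3 + 5*g^2 + 2*g - 8) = (g - 5)*(g - 1)*(g + 1)*(g^2 + 6*g + 8) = (g - 5)*(g - 1)*(g + 1)*(g + 4)*(g + 2)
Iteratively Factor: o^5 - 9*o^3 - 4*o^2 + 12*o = (o - 3)*(o^4 + 3*o^3 - 4*o) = o*(o - 3)*(o^3 + 3*o^2 - 4) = o*(o - 3)*(o + 2)*(o^2 + o - 2) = o*(o - 3)*(o - 1)*(o + 2)*(o + 2)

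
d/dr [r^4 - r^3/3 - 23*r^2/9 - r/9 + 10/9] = 4*r^3 - r^2 - 46*r/9 - 1/9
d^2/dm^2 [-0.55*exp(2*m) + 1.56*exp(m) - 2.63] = (1.56 - 2.2*exp(m))*exp(m)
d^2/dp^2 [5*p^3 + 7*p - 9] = 30*p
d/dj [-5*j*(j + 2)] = -10*j - 10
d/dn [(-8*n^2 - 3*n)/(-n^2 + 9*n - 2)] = (-75*n^2 + 32*n + 6)/(n^4 - 18*n^3 + 85*n^2 - 36*n + 4)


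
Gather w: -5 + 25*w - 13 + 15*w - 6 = 40*w - 24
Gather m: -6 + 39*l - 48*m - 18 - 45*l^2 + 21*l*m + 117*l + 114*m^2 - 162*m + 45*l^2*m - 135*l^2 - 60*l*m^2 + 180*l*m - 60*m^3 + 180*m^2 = -180*l^2 + 156*l - 60*m^3 + m^2*(294 - 60*l) + m*(45*l^2 + 201*l - 210) - 24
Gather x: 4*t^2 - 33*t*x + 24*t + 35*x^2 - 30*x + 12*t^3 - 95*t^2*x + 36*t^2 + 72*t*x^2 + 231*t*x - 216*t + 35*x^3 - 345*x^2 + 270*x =12*t^3 + 40*t^2 - 192*t + 35*x^3 + x^2*(72*t - 310) + x*(-95*t^2 + 198*t + 240)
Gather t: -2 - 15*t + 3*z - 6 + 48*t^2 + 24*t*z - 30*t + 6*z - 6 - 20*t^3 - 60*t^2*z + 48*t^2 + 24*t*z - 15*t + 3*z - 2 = -20*t^3 + t^2*(96 - 60*z) + t*(48*z - 60) + 12*z - 16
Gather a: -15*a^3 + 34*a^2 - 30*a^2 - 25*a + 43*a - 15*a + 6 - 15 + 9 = -15*a^3 + 4*a^2 + 3*a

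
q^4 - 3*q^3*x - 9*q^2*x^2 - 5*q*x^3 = q*(q - 5*x)*(q + x)^2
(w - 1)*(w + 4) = w^2 + 3*w - 4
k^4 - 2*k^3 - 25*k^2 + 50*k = k*(k - 5)*(k - 2)*(k + 5)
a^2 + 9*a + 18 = (a + 3)*(a + 6)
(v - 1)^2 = v^2 - 2*v + 1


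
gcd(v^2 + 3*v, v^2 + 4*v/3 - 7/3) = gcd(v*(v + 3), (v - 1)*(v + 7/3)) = 1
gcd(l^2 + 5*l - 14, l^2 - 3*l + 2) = l - 2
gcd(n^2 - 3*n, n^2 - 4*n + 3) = n - 3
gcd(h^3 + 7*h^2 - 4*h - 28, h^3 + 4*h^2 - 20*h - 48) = h + 2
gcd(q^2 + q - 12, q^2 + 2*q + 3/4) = 1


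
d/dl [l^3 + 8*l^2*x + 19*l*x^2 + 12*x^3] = 3*l^2 + 16*l*x + 19*x^2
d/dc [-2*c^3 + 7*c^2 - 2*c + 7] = -6*c^2 + 14*c - 2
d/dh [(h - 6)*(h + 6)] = 2*h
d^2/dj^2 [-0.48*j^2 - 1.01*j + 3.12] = -0.960000000000000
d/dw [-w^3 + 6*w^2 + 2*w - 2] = -3*w^2 + 12*w + 2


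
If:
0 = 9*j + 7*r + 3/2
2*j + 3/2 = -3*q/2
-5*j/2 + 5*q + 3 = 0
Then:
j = -12/55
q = -39/55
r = 51/770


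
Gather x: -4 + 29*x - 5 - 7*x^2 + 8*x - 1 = -7*x^2 + 37*x - 10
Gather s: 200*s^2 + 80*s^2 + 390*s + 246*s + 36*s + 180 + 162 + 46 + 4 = 280*s^2 + 672*s + 392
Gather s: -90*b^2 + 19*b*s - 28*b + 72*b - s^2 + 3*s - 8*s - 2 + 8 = -90*b^2 + 44*b - s^2 + s*(19*b - 5) + 6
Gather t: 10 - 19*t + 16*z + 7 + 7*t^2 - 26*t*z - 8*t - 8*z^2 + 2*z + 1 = 7*t^2 + t*(-26*z - 27) - 8*z^2 + 18*z + 18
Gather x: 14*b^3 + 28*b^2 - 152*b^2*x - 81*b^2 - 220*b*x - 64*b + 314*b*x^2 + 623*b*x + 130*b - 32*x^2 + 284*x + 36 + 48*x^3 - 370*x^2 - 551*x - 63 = 14*b^3 - 53*b^2 + 66*b + 48*x^3 + x^2*(314*b - 402) + x*(-152*b^2 + 403*b - 267) - 27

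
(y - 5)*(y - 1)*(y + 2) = y^3 - 4*y^2 - 7*y + 10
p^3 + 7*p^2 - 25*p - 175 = (p - 5)*(p + 5)*(p + 7)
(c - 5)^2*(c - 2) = c^3 - 12*c^2 + 45*c - 50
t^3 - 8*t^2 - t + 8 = (t - 8)*(t - 1)*(t + 1)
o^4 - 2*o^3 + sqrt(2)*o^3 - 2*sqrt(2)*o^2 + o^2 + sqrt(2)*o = o*(o - 1)^2*(o + sqrt(2))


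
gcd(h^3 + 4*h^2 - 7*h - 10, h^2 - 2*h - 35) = h + 5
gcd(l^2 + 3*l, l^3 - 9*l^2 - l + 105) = l + 3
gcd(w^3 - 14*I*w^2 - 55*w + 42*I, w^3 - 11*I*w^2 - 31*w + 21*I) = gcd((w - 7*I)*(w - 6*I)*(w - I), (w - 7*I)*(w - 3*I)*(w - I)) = w^2 - 8*I*w - 7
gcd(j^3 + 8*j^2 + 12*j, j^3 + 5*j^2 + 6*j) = j^2 + 2*j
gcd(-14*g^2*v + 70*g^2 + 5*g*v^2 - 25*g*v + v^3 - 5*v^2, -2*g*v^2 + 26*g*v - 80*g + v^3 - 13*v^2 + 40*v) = -2*g*v + 10*g + v^2 - 5*v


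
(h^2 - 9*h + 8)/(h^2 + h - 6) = (h^2 - 9*h + 8)/(h^2 + h - 6)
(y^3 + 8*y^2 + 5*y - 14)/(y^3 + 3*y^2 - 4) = (y + 7)/(y + 2)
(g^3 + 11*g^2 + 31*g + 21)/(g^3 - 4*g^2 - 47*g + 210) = (g^2 + 4*g + 3)/(g^2 - 11*g + 30)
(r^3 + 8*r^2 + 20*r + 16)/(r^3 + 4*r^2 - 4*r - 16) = (r + 2)/(r - 2)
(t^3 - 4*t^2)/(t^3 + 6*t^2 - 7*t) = t*(t - 4)/(t^2 + 6*t - 7)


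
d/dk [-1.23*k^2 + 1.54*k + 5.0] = 1.54 - 2.46*k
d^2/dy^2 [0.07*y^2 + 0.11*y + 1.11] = 0.140000000000000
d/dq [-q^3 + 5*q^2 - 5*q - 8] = -3*q^2 + 10*q - 5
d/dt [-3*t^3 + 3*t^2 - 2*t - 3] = -9*t^2 + 6*t - 2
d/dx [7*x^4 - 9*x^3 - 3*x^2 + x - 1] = 28*x^3 - 27*x^2 - 6*x + 1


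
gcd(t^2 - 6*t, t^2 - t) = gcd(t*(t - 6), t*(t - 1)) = t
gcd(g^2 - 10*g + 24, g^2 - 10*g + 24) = g^2 - 10*g + 24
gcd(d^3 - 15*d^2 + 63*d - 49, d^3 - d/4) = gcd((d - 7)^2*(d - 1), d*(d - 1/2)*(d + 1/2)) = 1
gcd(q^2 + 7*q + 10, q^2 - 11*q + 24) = 1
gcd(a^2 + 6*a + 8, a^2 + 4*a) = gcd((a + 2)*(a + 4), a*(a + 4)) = a + 4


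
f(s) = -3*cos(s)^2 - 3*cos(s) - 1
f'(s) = 6*sin(s)*cos(s) + 3*sin(s)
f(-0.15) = -6.90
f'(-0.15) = -1.33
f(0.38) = -6.37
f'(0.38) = 3.18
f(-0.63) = -5.38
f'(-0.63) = -4.62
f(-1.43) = -1.48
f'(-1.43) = -3.80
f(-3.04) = -0.98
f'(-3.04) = 0.30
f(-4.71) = -0.99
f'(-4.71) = 2.99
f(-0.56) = -5.70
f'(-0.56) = -4.29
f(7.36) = -3.10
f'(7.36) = 5.15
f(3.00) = -0.97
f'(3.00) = -0.41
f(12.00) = -5.67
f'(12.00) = -4.33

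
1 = 1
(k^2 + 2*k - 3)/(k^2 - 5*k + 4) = (k + 3)/(k - 4)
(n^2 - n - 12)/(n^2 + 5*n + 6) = (n - 4)/(n + 2)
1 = 1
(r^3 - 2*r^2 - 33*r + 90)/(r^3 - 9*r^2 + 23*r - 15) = (r + 6)/(r - 1)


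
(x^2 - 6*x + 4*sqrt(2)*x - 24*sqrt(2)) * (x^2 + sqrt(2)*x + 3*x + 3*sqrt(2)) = x^4 - 3*x^3 + 5*sqrt(2)*x^3 - 15*sqrt(2)*x^2 - 10*x^2 - 90*sqrt(2)*x - 24*x - 144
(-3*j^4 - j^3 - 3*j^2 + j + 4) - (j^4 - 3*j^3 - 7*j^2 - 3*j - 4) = -4*j^4 + 2*j^3 + 4*j^2 + 4*j + 8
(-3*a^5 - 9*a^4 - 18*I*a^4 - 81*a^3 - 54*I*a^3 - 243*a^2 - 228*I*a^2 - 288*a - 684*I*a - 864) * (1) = -3*a^5 - 9*a^4 - 18*I*a^4 - 81*a^3 - 54*I*a^3 - 243*a^2 - 228*I*a^2 - 288*a - 684*I*a - 864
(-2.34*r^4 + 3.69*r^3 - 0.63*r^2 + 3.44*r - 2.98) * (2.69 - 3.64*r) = 8.5176*r^5 - 19.7262*r^4 + 12.2193*r^3 - 14.2163*r^2 + 20.1008*r - 8.0162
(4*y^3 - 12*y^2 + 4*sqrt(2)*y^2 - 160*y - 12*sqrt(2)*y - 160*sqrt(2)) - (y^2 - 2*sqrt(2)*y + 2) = 4*y^3 - 13*y^2 + 4*sqrt(2)*y^2 - 160*y - 10*sqrt(2)*y - 160*sqrt(2) - 2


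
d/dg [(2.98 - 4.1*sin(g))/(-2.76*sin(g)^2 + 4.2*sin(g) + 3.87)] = (-11.316*sin(g)^2 + 16.4496*sin(g) - 28.383)*cos(g)/(7.6176*sin(g)^4 - 23.184*sin(g)^3 - 3.7224*sin(g)^2 + 32.508*sin(g) + 14.9769)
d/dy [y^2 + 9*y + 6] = 2*y + 9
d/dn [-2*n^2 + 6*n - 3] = 6 - 4*n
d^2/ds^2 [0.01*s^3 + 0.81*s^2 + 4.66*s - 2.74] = 0.06*s + 1.62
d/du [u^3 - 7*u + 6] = 3*u^2 - 7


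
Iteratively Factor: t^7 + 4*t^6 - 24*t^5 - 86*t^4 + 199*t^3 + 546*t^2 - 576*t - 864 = (t + 4)*(t^6 - 24*t^4 + 10*t^3 + 159*t^2 - 90*t - 216) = (t - 3)*(t + 4)*(t^5 + 3*t^4 - 15*t^3 - 35*t^2 + 54*t + 72) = (t - 3)*(t + 3)*(t + 4)*(t^4 - 15*t^2 + 10*t + 24) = (t - 3)*(t + 1)*(t + 3)*(t + 4)*(t^3 - t^2 - 14*t + 24) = (t - 3)*(t - 2)*(t + 1)*(t + 3)*(t + 4)*(t^2 + t - 12) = (t - 3)^2*(t - 2)*(t + 1)*(t + 3)*(t + 4)*(t + 4)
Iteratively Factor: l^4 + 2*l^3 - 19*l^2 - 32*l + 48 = (l + 3)*(l^3 - l^2 - 16*l + 16) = (l + 3)*(l + 4)*(l^2 - 5*l + 4) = (l - 4)*(l + 3)*(l + 4)*(l - 1)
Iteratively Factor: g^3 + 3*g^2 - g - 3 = (g - 1)*(g^2 + 4*g + 3) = (g - 1)*(g + 3)*(g + 1)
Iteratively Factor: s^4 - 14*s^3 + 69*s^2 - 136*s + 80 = (s - 1)*(s^3 - 13*s^2 + 56*s - 80) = (s - 5)*(s - 1)*(s^2 - 8*s + 16) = (s - 5)*(s - 4)*(s - 1)*(s - 4)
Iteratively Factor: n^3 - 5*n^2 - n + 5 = (n + 1)*(n^2 - 6*n + 5) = (n - 1)*(n + 1)*(n - 5)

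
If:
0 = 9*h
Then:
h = 0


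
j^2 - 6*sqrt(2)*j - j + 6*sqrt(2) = (j - 1)*(j - 6*sqrt(2))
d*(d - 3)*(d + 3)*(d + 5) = d^4 + 5*d^3 - 9*d^2 - 45*d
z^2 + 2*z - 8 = (z - 2)*(z + 4)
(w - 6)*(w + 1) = w^2 - 5*w - 6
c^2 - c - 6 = (c - 3)*(c + 2)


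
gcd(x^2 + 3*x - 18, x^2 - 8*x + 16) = 1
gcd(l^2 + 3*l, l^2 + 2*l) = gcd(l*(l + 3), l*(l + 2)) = l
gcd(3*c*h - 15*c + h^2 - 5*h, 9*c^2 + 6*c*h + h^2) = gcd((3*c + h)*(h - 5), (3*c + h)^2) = 3*c + h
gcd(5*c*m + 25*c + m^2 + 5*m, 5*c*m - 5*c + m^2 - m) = 5*c + m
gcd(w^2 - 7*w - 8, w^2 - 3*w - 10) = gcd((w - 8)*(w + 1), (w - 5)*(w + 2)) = 1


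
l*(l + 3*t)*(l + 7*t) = l^3 + 10*l^2*t + 21*l*t^2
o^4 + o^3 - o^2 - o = o*(o - 1)*(o + 1)^2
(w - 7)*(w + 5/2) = w^2 - 9*w/2 - 35/2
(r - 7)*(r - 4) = r^2 - 11*r + 28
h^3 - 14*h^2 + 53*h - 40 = (h - 8)*(h - 5)*(h - 1)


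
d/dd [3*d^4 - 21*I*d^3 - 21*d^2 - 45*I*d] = 12*d^3 - 63*I*d^2 - 42*d - 45*I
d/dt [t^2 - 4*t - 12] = 2*t - 4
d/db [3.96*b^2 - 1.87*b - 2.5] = 7.92*b - 1.87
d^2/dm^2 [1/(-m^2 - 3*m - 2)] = 2*(m^2 + 3*m - (2*m + 3)^2 + 2)/(m^2 + 3*m + 2)^3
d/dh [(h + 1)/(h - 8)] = -9/(h - 8)^2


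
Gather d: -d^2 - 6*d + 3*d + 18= -d^2 - 3*d + 18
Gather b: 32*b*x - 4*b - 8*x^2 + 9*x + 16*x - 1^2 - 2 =b*(32*x - 4) - 8*x^2 + 25*x - 3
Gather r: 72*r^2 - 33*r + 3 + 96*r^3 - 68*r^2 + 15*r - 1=96*r^3 + 4*r^2 - 18*r + 2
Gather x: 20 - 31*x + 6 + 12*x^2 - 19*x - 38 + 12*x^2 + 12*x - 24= 24*x^2 - 38*x - 36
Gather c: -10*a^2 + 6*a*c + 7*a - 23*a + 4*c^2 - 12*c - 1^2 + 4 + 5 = -10*a^2 - 16*a + 4*c^2 + c*(6*a - 12) + 8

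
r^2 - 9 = (r - 3)*(r + 3)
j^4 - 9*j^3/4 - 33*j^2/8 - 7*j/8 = j*(j - 7/2)*(j + 1/4)*(j + 1)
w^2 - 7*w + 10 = (w - 5)*(w - 2)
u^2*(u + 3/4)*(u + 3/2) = u^4 + 9*u^3/4 + 9*u^2/8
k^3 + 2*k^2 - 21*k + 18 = (k - 3)*(k - 1)*(k + 6)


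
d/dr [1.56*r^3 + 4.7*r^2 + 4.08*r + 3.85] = 4.68*r^2 + 9.4*r + 4.08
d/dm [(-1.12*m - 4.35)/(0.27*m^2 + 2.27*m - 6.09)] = (0.3024*m^2 + 2.349*m + 16.6953)/(0.0729*m^4 + 1.2258*m^3 + 1.8643*m^2 - 27.6486*m + 37.0881)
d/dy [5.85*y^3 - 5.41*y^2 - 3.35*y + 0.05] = 17.55*y^2 - 10.82*y - 3.35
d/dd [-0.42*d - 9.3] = -0.420000000000000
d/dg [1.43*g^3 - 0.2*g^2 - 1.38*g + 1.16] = 4.29*g^2 - 0.4*g - 1.38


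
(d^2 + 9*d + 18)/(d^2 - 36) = (d + 3)/(d - 6)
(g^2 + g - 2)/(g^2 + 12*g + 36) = (g^2 + g - 2)/(g^2 + 12*g + 36)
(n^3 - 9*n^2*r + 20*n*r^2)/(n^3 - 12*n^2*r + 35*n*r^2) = (-n + 4*r)/(-n + 7*r)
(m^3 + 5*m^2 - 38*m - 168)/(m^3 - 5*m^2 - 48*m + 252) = (m + 4)/(m - 6)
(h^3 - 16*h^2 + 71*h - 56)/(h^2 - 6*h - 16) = (h^2 - 8*h + 7)/(h + 2)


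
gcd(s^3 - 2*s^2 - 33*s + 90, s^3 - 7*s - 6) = s - 3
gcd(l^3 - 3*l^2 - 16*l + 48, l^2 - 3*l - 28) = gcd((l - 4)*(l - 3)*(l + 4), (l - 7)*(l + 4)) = l + 4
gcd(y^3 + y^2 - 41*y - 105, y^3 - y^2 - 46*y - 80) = y + 5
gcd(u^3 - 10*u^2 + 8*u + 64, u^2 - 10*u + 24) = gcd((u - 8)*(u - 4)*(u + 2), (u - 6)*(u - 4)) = u - 4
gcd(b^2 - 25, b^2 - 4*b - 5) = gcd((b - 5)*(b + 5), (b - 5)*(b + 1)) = b - 5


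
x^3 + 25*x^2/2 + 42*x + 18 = (x + 1/2)*(x + 6)^2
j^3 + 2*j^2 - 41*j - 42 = (j - 6)*(j + 1)*(j + 7)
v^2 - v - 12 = (v - 4)*(v + 3)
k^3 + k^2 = k^2*(k + 1)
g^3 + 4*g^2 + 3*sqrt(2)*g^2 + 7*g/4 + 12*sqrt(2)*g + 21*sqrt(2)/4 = (g + 1/2)*(g + 7/2)*(g + 3*sqrt(2))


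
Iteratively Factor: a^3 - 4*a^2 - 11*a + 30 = (a + 3)*(a^2 - 7*a + 10) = (a - 2)*(a + 3)*(a - 5)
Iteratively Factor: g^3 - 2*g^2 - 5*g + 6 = (g - 3)*(g^2 + g - 2) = (g - 3)*(g + 2)*(g - 1)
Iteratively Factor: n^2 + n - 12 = (n + 4)*(n - 3)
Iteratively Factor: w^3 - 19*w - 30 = (w - 5)*(w^2 + 5*w + 6) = (w - 5)*(w + 3)*(w + 2)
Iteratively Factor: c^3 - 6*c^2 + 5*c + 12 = (c + 1)*(c^2 - 7*c + 12) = (c - 3)*(c + 1)*(c - 4)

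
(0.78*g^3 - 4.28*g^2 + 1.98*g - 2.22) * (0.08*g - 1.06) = 0.0624*g^4 - 1.1692*g^3 + 4.6952*g^2 - 2.2764*g + 2.3532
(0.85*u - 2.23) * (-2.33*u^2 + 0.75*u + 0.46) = -1.9805*u^3 + 5.8334*u^2 - 1.2815*u - 1.0258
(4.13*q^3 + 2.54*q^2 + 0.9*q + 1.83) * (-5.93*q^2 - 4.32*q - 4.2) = -24.4909*q^5 - 32.9038*q^4 - 33.6558*q^3 - 25.4079*q^2 - 11.6856*q - 7.686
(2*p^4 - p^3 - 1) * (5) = 10*p^4 - 5*p^3 - 5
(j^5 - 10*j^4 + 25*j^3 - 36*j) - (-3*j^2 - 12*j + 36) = j^5 - 10*j^4 + 25*j^3 + 3*j^2 - 24*j - 36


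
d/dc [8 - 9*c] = -9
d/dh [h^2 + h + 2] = 2*h + 1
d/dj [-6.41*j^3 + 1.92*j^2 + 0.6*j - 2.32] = -19.23*j^2 + 3.84*j + 0.6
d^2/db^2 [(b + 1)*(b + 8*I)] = 2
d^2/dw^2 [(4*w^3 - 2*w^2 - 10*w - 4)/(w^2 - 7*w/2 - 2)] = 80/(w^3 - 12*w^2 + 48*w - 64)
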